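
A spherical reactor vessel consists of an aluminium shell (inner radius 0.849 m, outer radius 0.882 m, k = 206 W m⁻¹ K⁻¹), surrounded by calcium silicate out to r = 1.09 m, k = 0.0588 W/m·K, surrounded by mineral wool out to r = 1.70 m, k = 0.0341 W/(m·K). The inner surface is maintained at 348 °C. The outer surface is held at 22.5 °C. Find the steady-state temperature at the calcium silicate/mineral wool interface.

T = 258 °C

Resistance network (inner→outer):
  R_aluminium = (1/0.849 − 1/0.882)/(4πk) = 0.04407/(4π·206) = 1.702×10^-5 K/W
  R_calcium silicate = (1/0.882 − 1/1.09)/(4πk) = 0.2164/(4π·0.0588) = 0.2928 K/W
  R_mineral wool = (1/1.09 − 1/1.70)/(4πk) = 0.3292/(4π·0.0341) = 0.7682 K/W
ΣR = 1.702×10^-5 + 0.2928 + 0.7682 = 1.061 K/W
Q = ΔT/ΣR = (348 °C − 22.5 °C)/1.061 = 306.8 W
From the inner boundary to the calcium silicate/mineral wool interface, ΣR_partial = 0.2928 K/W.
T_interface = T_in − Q·ΣR_partial = 348 °C − (306.8)(0.2928) = 258 °C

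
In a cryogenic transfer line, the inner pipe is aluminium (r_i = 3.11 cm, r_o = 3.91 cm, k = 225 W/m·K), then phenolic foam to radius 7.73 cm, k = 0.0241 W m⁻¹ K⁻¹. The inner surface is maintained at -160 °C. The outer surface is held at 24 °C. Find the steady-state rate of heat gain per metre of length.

Q' = 40.9 W/m

Treat each layer as a resistance in series:
  R'_aluminium = ln(0.0391/0.0311)/(2πk) = 0.2289/(2π·225) = 1.619×10^-4 m·K/W
  R'_phenolic foam = ln(0.0773/0.0391)/(2πk) = 0.6816/(2π·0.0241) = 4.501 m·K/W
ΣR = 1.619×10^-4 + 4.501 = 4.501 m·K/W
Q' = ΔT/ΣR = (-160 °C − 24 °C)/4.501 = -40.9 W/m
(Negative Q' ⇒ heat flows inward; heat gain = 40.9 W/m.)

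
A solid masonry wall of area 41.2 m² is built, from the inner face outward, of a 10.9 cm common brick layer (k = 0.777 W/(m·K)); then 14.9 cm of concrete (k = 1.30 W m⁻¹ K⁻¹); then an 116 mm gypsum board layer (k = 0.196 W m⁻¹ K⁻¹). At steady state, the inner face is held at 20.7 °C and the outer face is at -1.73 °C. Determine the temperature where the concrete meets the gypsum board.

T = 13.9 °C

Treat each layer as a resistance in series:
  R_common brick = L/(kA) = 0.109/(0.777·41.2) = 0.003405 K/W
  R_concrete = L/(kA) = 0.149/(1.30·41.2) = 0.002782 K/W
  R_gypsum board = L/(kA) = 0.116/(0.196·41.2) = 0.01436 K/W
ΣR = 0.003405 + 0.002782 + 0.01436 = 0.02055 K/W
Q = ΔT/ΣR = (20.7 °C − -1.73 °C)/0.02055 = 1091 W
From the inner boundary to the concrete/gypsum board interface, ΣR_partial = 0.006187 K/W.
T_interface = T_in − Q·ΣR_partial = 20.7 °C − (1091)(0.006187) = 13.9 °C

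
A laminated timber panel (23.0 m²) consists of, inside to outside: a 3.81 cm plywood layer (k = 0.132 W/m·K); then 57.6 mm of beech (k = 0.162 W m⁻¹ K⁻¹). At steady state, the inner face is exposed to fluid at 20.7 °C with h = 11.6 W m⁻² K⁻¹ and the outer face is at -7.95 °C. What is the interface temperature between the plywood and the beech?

Treat each layer as a resistance in series:
  R_conv,in = 1/(hA) = 1/(11.6·23.0) = 0.003748 K/W
  R_plywood = L/(kA) = 0.0381/(0.132·23.0) = 0.01255 K/W
  R_beech = L/(kA) = 0.0576/(0.162·23.0) = 0.01546 K/W
ΣR = 0.003748 + 0.01255 + 0.01546 = 0.03176 K/W
Q = ΔT/ΣR = (20.7 °C − -7.95 °C)/0.03176 = 902.1 W
From the inner boundary to the plywood/beech interface, ΣR_partial = 0.01630 K/W.
T_interface = T_in − Q·ΣR_partial = 20.7 °C − (902.1)(0.01630) = 6.00 °C

T = 6.00 °C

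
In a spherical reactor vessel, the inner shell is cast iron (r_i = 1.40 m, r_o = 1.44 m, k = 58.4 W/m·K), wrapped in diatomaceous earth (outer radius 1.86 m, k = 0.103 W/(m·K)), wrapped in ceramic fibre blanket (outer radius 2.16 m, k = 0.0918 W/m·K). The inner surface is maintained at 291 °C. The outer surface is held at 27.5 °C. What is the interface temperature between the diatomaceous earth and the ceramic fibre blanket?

T = 119 °C

Resistance network (inner→outer):
  R_cast iron = (1/1.40 − 1/1.44)/(4πk) = 0.01984/(4π·58.4) = 2.704×10^-5 K/W
  R_diatomaceous earth = (1/1.44 − 1/1.86)/(4πk) = 0.1568/(4π·0.103) = 0.1212 K/W
  R_ceramic fibre blanket = (1/1.86 − 1/2.16)/(4πk) = 0.07467/(4π·0.0918) = 0.06473 K/W
ΣR = 2.704×10^-5 + 0.1212 + 0.06473 = 0.1860 K/W
Q = ΔT/ΣR = (291 °C − 27.5 °C)/0.1860 = 1417 W
From the inner boundary to the diatomaceous earth/ceramic fibre blanket interface, ΣR_partial = 0.1212 K/W.
T_interface = T_in − Q·ΣR_partial = 291 °C − (1417)(0.1212) = 119 °C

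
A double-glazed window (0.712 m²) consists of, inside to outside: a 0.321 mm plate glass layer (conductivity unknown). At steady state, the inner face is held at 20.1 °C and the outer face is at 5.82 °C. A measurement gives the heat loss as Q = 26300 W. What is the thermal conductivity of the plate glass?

ΣR = ΔT/Q = |20.1 − 5.82|/26300 = 5.430×10^-4 K/W
L/(kA) = 5.430×10^-4 ⇒ k = 3.21×10^-4/(5.430×10^-4·0.712) = 0.830 W/m·K

k = 0.830 W/m·K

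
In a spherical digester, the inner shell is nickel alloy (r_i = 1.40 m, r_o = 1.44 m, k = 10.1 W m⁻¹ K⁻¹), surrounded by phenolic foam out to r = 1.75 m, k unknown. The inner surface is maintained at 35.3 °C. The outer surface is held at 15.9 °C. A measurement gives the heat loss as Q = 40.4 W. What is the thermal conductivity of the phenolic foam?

k = 0.0204 W/m·K

ΣR = ΔT/Q = |35.3 − 15.9|/40.4 = 0.4802 K/W
Known resistances:
  R_nickel alloy = (1/1.40 − 1/1.44)/(4πk) = 0.01984/(4π·10.1) = 1.563×10^-4 K/W
R_phenolic foam = ΣR − ΣR_known = 0.4802 − 1.563×10^-4 = 0.4800 K/W
(1/r₁−1/r₂)/(4πk) = 0.4800 ⇒ k = 0.1230/(4π·0.4800) = 0.0204 W/m·K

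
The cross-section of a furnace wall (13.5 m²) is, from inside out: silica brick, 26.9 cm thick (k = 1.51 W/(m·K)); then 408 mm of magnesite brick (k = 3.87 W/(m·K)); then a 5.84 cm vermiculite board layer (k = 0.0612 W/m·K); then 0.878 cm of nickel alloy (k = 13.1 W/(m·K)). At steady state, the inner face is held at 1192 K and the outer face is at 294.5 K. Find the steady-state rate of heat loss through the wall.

Q = 9780 W

Series thermal resistances, inner to outer:
  R_silica brick = L/(kA) = 0.269/(1.51·13.5) = 0.01320 K/W
  R_magnesite brick = L/(kA) = 0.408/(3.87·13.5) = 0.007809 K/W
  R_vermiculite board = L/(kA) = 0.0584/(0.0612·13.5) = 0.07069 K/W
  R_nickel alloy = L/(kA) = 0.00878/(13.1·13.5) = 4.965×10^-5 K/W
ΣR = 0.01320 + 0.007809 + 0.07069 + 4.965×10^-5 = 0.09175 K/W
Q = ΔT/ΣR = (1192 K − 294.5 K)/0.09175 = 9780 W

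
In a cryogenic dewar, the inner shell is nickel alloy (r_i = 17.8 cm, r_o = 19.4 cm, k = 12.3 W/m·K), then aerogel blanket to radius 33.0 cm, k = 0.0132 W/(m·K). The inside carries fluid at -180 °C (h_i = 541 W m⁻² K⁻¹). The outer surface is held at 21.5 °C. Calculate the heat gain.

Q = 15.7 W

Treat each layer as a resistance in series:
  R_conv,in = 1/(4πr²h) = 1/(4π·0.178²·541) = 0.004643 K/W
  R_nickel alloy = (1/0.178 − 1/0.194)/(4πk) = 0.4633/(4π·12.3) = 0.002998 K/W
  R_aerogel blanket = (1/0.194 − 1/0.330)/(4πk) = 2.124/(4π·0.0132) = 12.81 K/W
ΣR = 0.004643 + 0.002998 + 12.81 = 12.82 K/W
Q = ΔT/ΣR = (-180 °C − 21.5 °C)/12.82 = -15.7 W
(Negative Q ⇒ heat flows inward; heat gain = 15.7 W.)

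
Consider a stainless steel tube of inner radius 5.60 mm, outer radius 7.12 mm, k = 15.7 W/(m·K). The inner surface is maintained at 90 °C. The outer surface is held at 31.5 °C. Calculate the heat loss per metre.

Q' = 2πk·ΔT/ln(r₂/r₁) = 2π × 15.7 × 58.5 / ln(0.00712/0.00560) = 24000 W/m

Q' = 24.0 kW/m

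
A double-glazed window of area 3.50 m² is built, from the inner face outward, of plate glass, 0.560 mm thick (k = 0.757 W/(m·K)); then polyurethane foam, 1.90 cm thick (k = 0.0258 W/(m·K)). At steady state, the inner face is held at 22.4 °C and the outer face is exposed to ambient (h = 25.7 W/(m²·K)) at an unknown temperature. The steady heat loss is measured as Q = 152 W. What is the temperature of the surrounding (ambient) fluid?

Series resistances:
  R_plate glass = L/(kA) = 5.60×10^-4/(0.757·3.50) = 2.114×10^-4 K/W
  R_polyurethane foam = L/(kA) = 0.0190/(0.0258·3.50) = 0.2104 K/W
  R_conv,out = 1/(hA) = 1/(25.7·3.50) = 0.01112 K/W
ΣR = 0.2217 K/W
ΔT = Q·ΣR = 152 × 0.2217 = 33.70 K
Heat flows outward, so T_out = T_in − ΔT = 22.4 − 33.70 = -11.3 °C

T_out = -11.3 °C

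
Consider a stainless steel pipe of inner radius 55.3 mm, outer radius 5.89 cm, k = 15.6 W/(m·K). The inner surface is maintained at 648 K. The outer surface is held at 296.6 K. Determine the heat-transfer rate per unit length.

Q' = 546 kW/m

Q' = 2πk·ΔT/ln(r₂/r₁) = 2π × 15.6 × 351.4 / ln(0.0589/0.0553) = 5.46×10^5 W/m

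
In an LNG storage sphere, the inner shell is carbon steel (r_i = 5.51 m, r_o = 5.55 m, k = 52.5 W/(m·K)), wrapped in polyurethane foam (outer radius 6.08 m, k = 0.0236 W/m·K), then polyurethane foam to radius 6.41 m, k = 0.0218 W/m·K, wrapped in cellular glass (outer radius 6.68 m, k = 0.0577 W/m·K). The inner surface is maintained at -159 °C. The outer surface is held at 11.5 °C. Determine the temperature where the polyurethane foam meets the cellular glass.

Treat each layer as a resistance in series:
  R_carbon steel = (1/5.51 − 1/5.55)/(4πk) = 0.001308/(4π·52.5) = 1.983×10^-6 K/W
  R_polyurethane foam = (1/5.55 − 1/6.08)/(4πk) = 0.01571/(4π·0.0236) = 0.05296 K/W
  R_polyurethane foam = (1/6.08 − 1/6.41)/(4πk) = 0.008467/(4π·0.0218) = 0.03091 K/W
  R_cellular glass = (1/6.41 − 1/6.68)/(4πk) = 0.006306/(4π·0.0577) = 0.008696 K/W
ΣR = 1.983×10^-6 + 0.05296 + 0.03091 + 0.008696 = 0.09257 K/W
Q = ΔT/ΣR = (-159 °C − 11.5 °C)/0.09257 = -1842 W
From the inner boundary to the polyurethane foam/cellular glass interface, ΣR_partial = 0.08387 K/W.
T_interface = T_in − Q·ΣR_partial = -159 °C − (-1842)(0.08387) = -4.5 °C

T = -4.5 °C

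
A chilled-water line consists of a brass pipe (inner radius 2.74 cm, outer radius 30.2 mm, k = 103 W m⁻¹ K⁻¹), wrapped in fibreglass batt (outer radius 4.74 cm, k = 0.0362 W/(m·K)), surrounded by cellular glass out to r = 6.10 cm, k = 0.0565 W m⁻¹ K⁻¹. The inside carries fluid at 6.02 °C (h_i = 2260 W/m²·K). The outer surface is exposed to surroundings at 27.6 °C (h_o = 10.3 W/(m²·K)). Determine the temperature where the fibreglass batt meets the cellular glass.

Treat each layer as a resistance in series:
  R'_conv,in = 1/(2πr h) = 1/(2π·0.0274·2260) = 0.002570 m·K/W
  R'_brass = ln(0.0302/0.0274)/(2πk) = 0.09730/(2π·103) = 1.503×10^-4 m·K/W
  R'_fibreglass batt = ln(0.0474/0.0302)/(2πk) = 0.4508/(2π·0.0362) = 1.982 m·K/W
  R'_cellular glass = ln(0.0610/0.0474)/(2πk) = 0.2523/(2π·0.0565) = 0.7106 m·K/W
  R'_conv,out = 1/(2πr h) = 1/(2π·0.0610·10.3) = 0.2533 m·K/W
ΣR = 0.002570 + 1.503×10^-4 + 1.982 + 0.7106 + 0.2533 = 2.949 m·K/W
Q' = ΔT/ΣR = (6.02 °C − 27.6 °C)/2.949 = -7.318 W/m
From the inner boundary to the fibreglass batt/cellular glass interface, ΣR_partial = 1.985 m·K/W.
T_interface = T_in − Q'·ΣR_partial = 6.02 °C − (-7.318)(1.985) = 20.5 °C

T = 20.5 °C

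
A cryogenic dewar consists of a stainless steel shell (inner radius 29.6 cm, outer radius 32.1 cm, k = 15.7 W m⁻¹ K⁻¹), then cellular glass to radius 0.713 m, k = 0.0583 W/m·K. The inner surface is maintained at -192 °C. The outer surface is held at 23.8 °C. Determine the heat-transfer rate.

Q = 92.3 W

Treat each layer as a resistance in series:
  R_stainless steel = (1/0.296 − 1/0.321)/(4πk) = 0.2631/(4π·15.7) = 0.001334 K/W
  R_cellular glass = (1/0.321 − 1/0.713)/(4πk) = 1.713/(4π·0.0583) = 2.338 K/W
ΣR = 0.001334 + 2.338 = 2.339 K/W
Q = ΔT/ΣR = (-192 °C − 23.8 °C)/2.339 = -92.3 W
(Negative Q ⇒ heat flows inward; heat gain = 92.3 W.)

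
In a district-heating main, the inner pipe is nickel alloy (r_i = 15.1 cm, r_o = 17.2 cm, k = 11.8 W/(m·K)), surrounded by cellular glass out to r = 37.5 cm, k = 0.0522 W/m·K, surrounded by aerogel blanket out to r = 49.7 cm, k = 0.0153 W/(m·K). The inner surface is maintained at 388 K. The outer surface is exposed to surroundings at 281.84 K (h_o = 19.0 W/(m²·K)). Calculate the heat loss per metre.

Q' = 19.9 W/m

Treat each layer as a resistance in series:
  R'_nickel alloy = ln(0.172/0.151)/(2πk) = 0.1302/(2π·11.8) = 0.001756 m·K/W
  R'_cellular glass = ln(0.375/0.172)/(2πk) = 0.7794/(2π·0.0522) = 2.376 m·K/W
  R'_aerogel blanket = ln(0.497/0.375)/(2πk) = 0.2817/(2π·0.0153) = 2.930 m·K/W
  R'_conv,out = 1/(2πr h) = 1/(2π·0.497·19.0) = 0.01685 m·K/W
ΣR = 0.001756 + 2.376 + 2.930 + 0.01685 = 5.325 m·K/W
Q' = ΔT/ΣR = (388 K − 281.84 K)/5.325 = 19.9 W/m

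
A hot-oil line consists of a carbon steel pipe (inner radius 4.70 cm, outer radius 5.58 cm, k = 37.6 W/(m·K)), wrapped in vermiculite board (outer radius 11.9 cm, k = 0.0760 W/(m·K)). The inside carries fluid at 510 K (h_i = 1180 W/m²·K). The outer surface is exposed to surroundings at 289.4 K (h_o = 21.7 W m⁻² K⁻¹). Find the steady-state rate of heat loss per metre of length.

Resistance network (inner→outer):
  R'_conv,in = 1/(2πr h) = 1/(2π·0.0470·1180) = 0.002870 m·K/W
  R'_carbon steel = ln(0.0558/0.0470)/(2πk) = 0.1716/(2π·37.6) = 7.265×10^-4 m·K/W
  R'_vermiculite board = ln(0.119/0.0558)/(2πk) = 0.7573/(2π·0.0760) = 1.586 m·K/W
  R'_conv,out = 1/(2πr h) = 1/(2π·0.119·21.7) = 0.06163 m·K/W
ΣR = 0.002870 + 7.265×10^-4 + 1.586 + 0.06163 = 1.651 m·K/W
Q' = ΔT/ΣR = (510 K − 289.4 K)/1.651 = 134 W/m

Q' = 134 W/m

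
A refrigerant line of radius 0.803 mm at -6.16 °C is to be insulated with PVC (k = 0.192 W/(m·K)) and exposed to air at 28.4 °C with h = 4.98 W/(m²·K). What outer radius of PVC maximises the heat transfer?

r_cr = 3.86 cm

For a cylinder, r_cr = k_ins/h = 0.192/4.98 = 0.0386 m = 3.86 cm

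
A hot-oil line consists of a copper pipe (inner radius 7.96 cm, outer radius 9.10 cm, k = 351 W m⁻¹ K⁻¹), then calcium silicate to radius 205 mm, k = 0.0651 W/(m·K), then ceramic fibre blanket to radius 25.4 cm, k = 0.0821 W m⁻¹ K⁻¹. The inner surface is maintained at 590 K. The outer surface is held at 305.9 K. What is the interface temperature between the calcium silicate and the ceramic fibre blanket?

Resistance network (inner→outer):
  R'_copper = ln(0.0910/0.0796)/(2πk) = 0.1338/(2π·351) = 6.069×10^-5 m·K/W
  R'_calcium silicate = ln(0.205/0.0910)/(2πk) = 0.8122/(2π·0.0651) = 1.986 m·K/W
  R'_ceramic fibre blanket = ln(0.254/0.205)/(2πk) = 0.2143/(2π·0.0821) = 0.4155 m·K/W
ΣR = 6.069×10^-5 + 1.986 + 0.4155 = 2.402 m·K/W
Q' = ΔT/ΣR = (590 K − 305.9 K)/2.402 = 118.3 W/m
From the inner boundary to the calcium silicate/ceramic fibre blanket interface, ΣR_partial = 1.986 m·K/W.
T_interface = T_in − Q'·ΣR_partial = 590 K − (118.3)(1.986) = 355.1 K

T = 355.1 K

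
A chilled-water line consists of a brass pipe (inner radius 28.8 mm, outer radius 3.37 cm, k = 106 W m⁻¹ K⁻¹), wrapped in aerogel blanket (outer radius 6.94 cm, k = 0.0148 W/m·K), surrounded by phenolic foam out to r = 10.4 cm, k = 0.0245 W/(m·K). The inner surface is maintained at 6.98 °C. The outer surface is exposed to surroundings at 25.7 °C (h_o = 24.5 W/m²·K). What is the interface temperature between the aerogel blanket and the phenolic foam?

T = 20.9 °C

Series thermal resistances, inner to outer:
  R'_brass = ln(0.0337/0.0288)/(2πk) = 0.1571/(2π·106) = 2.359×10^-4 m·K/W
  R'_aerogel blanket = ln(0.0694/0.0337)/(2πk) = 0.7224/(2π·0.0148) = 7.768 m·K/W
  R'_phenolic foam = ln(0.104/0.0694)/(2πk) = 0.4045/(2π·0.0245) = 2.628 m·K/W
  R'_conv,out = 1/(2πr h) = 1/(2π·0.104·24.5) = 0.06246 m·K/W
ΣR = 2.359×10^-4 + 7.768 + 2.628 + 0.06246 = 10.46 m·K/W
Q' = ΔT/ΣR = (6.98 °C − 25.7 °C)/10.46 = -1.790 W/m
From the inner boundary to the aerogel blanket/phenolic foam interface, ΣR_partial = 7.768 m·K/W.
T_interface = T_in − Q'·ΣR_partial = 6.98 °C − (-1.790)(7.768) = 20.9 °C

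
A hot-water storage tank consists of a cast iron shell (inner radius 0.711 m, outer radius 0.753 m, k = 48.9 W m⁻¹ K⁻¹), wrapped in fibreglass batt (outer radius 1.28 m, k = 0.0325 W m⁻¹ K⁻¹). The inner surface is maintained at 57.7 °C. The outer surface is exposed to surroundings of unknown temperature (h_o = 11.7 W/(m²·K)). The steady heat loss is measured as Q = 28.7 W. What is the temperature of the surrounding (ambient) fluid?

Sum the resistances:
  R_cast iron = (1/0.711 − 1/0.753)/(4πk) = 0.07845/(4π·48.9) = 1.277×10^-4 K/W
  R_fibreglass batt = (1/0.753 − 1/1.28)/(4πk) = 0.5468/(4π·0.0325) = 1.339 K/W
  R_conv,out = 1/(4πr²h) = 1/(4π·1.28²·11.7) = 0.004151 K/W
ΣR = 1.343 K/W
ΔT = Q·ΣR = 28.7 × 1.343 = 38.54 K
Heat flows outward, so T_out = T_in − ΔT = 57.7 − 38.54 = 19.2 °C

T_out = 19.2 °C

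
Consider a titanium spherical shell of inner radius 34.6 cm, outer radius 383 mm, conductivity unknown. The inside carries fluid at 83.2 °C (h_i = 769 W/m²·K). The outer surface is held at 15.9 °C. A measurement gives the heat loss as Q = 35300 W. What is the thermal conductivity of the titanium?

ΣR = ΔT/Q = |83.2 − 15.9|/35300 = 0.001907 K/W
Known resistances:
  R_conv,in = 1/(4πr²h) = 1/(4π·0.346²·769) = 8.644×10^-4 K/W
R_titanium = ΣR − ΣR_known = 0.001907 − 8.644×10^-4 = 0.001043 K/W
(1/r₁−1/r₂)/(4πk) = 0.001043 ⇒ k = 0.2792/(4π·0.001043) = 21.3 W/m·K

k = 21.3 W/m·K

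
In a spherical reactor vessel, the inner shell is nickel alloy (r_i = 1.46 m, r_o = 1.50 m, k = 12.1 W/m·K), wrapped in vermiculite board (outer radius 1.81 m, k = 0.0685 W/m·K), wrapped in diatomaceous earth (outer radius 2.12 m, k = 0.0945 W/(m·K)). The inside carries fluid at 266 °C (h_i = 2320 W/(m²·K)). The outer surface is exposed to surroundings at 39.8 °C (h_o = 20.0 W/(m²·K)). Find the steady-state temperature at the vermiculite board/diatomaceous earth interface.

T = 117 °C

Treat each layer as a resistance in series:
  R_conv,in = 1/(4πr²h) = 1/(4π·1.46²·2320) = 1.609×10^-5 K/W
  R_nickel alloy = (1/1.46 − 1/1.50)/(4πk) = 0.01826/(4π·12.1) = 1.201×10^-4 K/W
  R_vermiculite board = (1/1.50 − 1/1.81)/(4πk) = 0.1142/(4π·0.0685) = 0.1326 K/W
  R_diatomaceous earth = (1/1.81 − 1/2.12)/(4πk) = 0.08079/(4π·0.0945) = 0.06803 K/W
  R_conv,out = 1/(4πr²h) = 1/(4π·2.12²·20.0) = 8.853×10^-4 K/W
ΣR = 1.609×10^-5 + 1.201×10^-4 + 0.1326 + 0.06803 + 8.853×10^-4 = 0.2017 K/W
Q = ΔT/ΣR = (266 °C − 39.8 °C)/0.2017 = 1121 W
From the inner boundary to the vermiculite board/diatomaceous earth interface, ΣR_partial = 0.1327 K/W.
T_interface = T_in − Q·ΣR_partial = 266 °C − (1121)(0.1327) = 117 °C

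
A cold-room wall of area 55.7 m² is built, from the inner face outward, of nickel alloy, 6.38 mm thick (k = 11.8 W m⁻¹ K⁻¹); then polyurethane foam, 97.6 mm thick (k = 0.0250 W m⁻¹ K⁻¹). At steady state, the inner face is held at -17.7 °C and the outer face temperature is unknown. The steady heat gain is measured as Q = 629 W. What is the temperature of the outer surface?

T_out = 26.4 °C

Sum the resistances:
  R_nickel alloy = L/(kA) = 0.00638/(11.8·55.7) = 9.707×10^-6 K/W
  R_polyurethane foam = L/(kA) = 0.0976/(0.0250·55.7) = 0.07009 K/W
ΣR = 0.07010 K/W
ΔT = Q·ΣR = 629 × 0.07010 = 44.09 K
Heat flows inward, so T_out = T_in + ΔT = -17.7 + 44.09 = 26.4 °C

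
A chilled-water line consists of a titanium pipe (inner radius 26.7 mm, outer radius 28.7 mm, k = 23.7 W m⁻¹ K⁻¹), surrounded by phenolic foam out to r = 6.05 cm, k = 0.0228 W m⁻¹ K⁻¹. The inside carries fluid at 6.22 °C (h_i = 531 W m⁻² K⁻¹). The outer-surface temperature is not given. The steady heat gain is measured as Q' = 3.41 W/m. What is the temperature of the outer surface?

Sum the resistances:
  R'_conv,in = 1/(2πr h) = 1/(2π·0.0267·531) = 0.01123 m·K/W
  R'_titanium = ln(0.0287/0.0267)/(2πk) = 0.07223/(2π·23.7) = 4.851×10^-4 m·K/W
  R'_phenolic foam = ln(0.0605/0.0287)/(2πk) = 0.7457/(2π·0.0228) = 5.206 m·K/W
ΣR = 5.217 m·K/W
ΔT = Q'·ΣR = 3.41 × 5.217 = 17.79 K
Heat flows inward, so T_out = T_in + ΔT = 6.22 + 17.79 = 24.0 °C

T_out = 24.0 °C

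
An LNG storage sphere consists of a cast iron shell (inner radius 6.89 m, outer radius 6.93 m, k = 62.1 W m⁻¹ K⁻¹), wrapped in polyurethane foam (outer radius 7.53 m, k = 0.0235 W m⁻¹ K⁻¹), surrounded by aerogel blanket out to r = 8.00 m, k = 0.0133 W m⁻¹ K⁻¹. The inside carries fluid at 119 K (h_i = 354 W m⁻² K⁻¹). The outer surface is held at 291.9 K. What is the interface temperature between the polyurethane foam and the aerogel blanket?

Series thermal resistances, inner to outer:
  R_conv,in = 1/(4πr²h) = 1/(4π·6.89²·354) = 4.735×10^-6 K/W
  R_cast iron = (1/6.89 − 1/6.93)/(4πk) = 8.377×10^-4/(4π·62.1) = 1.074×10^-6 K/W
  R_polyurethane foam = (1/6.93 − 1/7.53)/(4πk) = 0.01150/(4π·0.0235) = 0.03894 K/W
  R_aerogel blanket = (1/7.53 − 1/8.00)/(4πk) = 0.007802/(4π·0.0133) = 0.04668 K/W
ΣR = 4.735×10^-6 + 1.074×10^-6 + 0.03894 + 0.04668 = 0.08563 K/W
Q = ΔT/ΣR = (119 K − 291.9 K)/0.08563 = -2019 W
From the inner boundary to the polyurethane foam/aerogel blanket interface, ΣR_partial = 0.03895 K/W.
T_interface = T_in − Q·ΣR_partial = 119 K − (-2019)(0.03895) = 197.6 K

T = 197.6 K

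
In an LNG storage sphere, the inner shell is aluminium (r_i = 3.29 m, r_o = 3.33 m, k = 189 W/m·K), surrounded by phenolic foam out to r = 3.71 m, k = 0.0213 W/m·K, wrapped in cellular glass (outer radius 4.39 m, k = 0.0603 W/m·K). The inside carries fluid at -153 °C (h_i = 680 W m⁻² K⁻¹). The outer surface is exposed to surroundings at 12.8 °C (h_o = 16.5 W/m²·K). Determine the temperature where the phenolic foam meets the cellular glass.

T = -41.1 °C

Series thermal resistances, inner to outer:
  R_conv,in = 1/(4πr²h) = 1/(4π·3.29²·680) = 1.081×10^-5 K/W
  R_aluminium = (1/3.29 − 1/3.33)/(4πk) = 0.003651/(4π·189) = 1.537×10^-6 K/W
  R_phenolic foam = (1/3.33 − 1/3.71)/(4πk) = 0.03076/(4π·0.0213) = 0.1149 K/W
  R_cellular glass = (1/3.71 − 1/4.39)/(4πk) = 0.04175/(4π·0.0603) = 0.05510 K/W
  R_conv,out = 1/(4πr²h) = 1/(4π·4.39²·16.5) = 2.503×10^-4 K/W
ΣR = 1.081×10^-5 + 1.537×10^-6 + 0.1149 + 0.05510 + 2.503×10^-4 = 0.1703 K/W
Q = ΔT/ΣR = (-153 °C − 12.8 °C)/0.1703 = -973.6 W
From the inner boundary to the phenolic foam/cellular glass interface, ΣR_partial = 0.1149 K/W.
T_interface = T_in − Q·ΣR_partial = -153 °C − (-973.6)(0.1149) = -41.1 °C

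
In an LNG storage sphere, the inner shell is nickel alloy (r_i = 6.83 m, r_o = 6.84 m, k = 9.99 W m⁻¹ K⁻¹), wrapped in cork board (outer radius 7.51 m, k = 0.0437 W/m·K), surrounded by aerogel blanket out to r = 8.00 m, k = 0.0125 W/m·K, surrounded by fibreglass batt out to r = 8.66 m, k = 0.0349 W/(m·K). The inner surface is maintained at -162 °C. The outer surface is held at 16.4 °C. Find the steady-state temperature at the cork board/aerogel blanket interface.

Treat each layer as a resistance in series:
  R_nickel alloy = (1/6.83 − 1/6.84)/(4πk) = 2.141×10^-4/(4π·9.99) = 1.705×10^-6 K/W
  R_cork board = (1/6.84 − 1/7.51)/(4πk) = 0.01304/(4π·0.0437) = 0.02375 K/W
  R_aerogel blanket = (1/7.51 − 1/8.00)/(4πk) = 0.008156/(4π·0.0125) = 0.05192 K/W
  R_fibreglass batt = (1/8.00 − 1/8.66)/(4πk) = 0.009527/(4π·0.0349) = 0.02172 K/W
ΣR = 1.705×10^-6 + 0.02375 + 0.05192 + 0.02172 = 0.09739 K/W
Q = ΔT/ΣR = (-162 °C − 16.4 °C)/0.09739 = -1832 W
From the inner boundary to the cork board/aerogel blanket interface, ΣR_partial = 0.02375 K/W.
T_interface = T_in − Q·ΣR_partial = -162 °C − (-1832)(0.02375) = -118 °C

T = -118 °C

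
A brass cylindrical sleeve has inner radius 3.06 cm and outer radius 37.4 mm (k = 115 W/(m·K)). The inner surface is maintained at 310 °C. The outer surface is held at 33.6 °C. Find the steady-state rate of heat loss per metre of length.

Q' = 2πk·ΔT/ln(r₂/r₁) = 2π × 115 × 276.4 / ln(0.0374/0.0306) = 9.95×10^5 W/m

Q' = 995 kW/m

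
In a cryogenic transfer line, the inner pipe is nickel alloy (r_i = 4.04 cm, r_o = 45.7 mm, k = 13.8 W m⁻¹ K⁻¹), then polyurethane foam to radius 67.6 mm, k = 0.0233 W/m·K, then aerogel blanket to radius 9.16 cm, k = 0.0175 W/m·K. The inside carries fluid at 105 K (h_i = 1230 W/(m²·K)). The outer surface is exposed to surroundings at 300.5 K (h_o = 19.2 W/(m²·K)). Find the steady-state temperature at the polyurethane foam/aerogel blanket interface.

T = 199.7 K

Resistance network (inner→outer):
  R'_conv,in = 1/(2πr h) = 1/(2π·0.0404·1230) = 0.003203 m·K/W
  R'_nickel alloy = ln(0.0457/0.0404)/(2πk) = 0.1233/(2π·13.8) = 0.001422 m·K/W
  R'_polyurethane foam = ln(0.0676/0.0457)/(2πk) = 0.3915/(2π·0.0233) = 2.674 m·K/W
  R'_aerogel blanket = ln(0.0916/0.0676)/(2πk) = 0.3038/(2π·0.0175) = 2.763 m·K/W
  R'_conv,out = 1/(2πr h) = 1/(2π·0.0916·19.2) = 0.09049 m·K/W
ΣR = 0.003203 + 0.001422 + 2.674 + 2.763 + 0.09049 = 5.532 m·K/W
Q' = ΔT/ΣR = (105 K − 300.5 K)/5.532 = -35.34 W/m
From the inner boundary to the polyurethane foam/aerogel blanket interface, ΣR_partial = 2.679 m·K/W.
T_interface = T_in − Q'·ΣR_partial = 105 K − (-35.34)(2.679) = 199.7 K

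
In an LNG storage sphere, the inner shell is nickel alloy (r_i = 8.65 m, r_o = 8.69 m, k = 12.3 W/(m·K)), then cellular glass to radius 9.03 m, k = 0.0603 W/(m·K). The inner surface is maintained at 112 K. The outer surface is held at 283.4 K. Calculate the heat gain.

Resistance network (inner→outer):
  R_nickel alloy = (1/8.65 − 1/8.69)/(4πk) = 5.321×10^-4/(4π·12.3) = 3.443×10^-6 K/W
  R_cellular glass = (1/8.69 − 1/9.03)/(4πk) = 0.004333/(4π·0.0603) = 0.005718 K/W
ΣR = 3.443×10^-6 + 0.005718 = 0.005721 K/W
Q = ΔT/ΣR = (112 K − 283.4 K)/0.005721 = -30000 W
(Negative Q ⇒ heat flows inward; heat gain = 30000 W.)

Q = 30.0 kW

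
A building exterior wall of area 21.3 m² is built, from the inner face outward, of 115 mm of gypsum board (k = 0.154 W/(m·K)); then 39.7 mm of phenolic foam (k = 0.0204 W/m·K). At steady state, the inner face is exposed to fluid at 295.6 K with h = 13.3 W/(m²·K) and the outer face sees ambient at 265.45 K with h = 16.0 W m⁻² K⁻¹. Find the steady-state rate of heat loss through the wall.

Q = 227 W

Series thermal resistances, inner to outer:
  R_conv,in = 1/(hA) = 1/(13.3·21.3) = 0.003530 K/W
  R_gypsum board = L/(kA) = 0.115/(0.154·21.3) = 0.03506 K/W
  R_phenolic foam = L/(kA) = 0.0397/(0.0204·21.3) = 0.09137 K/W
  R_conv,out = 1/(hA) = 1/(16.0·21.3) = 0.002934 K/W
ΣR = 0.003530 + 0.03506 + 0.09137 + 0.002934 = 0.1329 K/W
Q = ΔT/ΣR = (295.6 K − 265.45 K)/0.1329 = 227 W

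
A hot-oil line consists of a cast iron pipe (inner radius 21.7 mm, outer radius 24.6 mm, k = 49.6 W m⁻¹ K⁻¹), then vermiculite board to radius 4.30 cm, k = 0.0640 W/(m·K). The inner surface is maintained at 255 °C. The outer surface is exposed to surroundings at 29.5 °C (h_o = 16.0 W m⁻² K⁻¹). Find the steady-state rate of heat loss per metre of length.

Q' = 139 W/m

Resistance network (inner→outer):
  R'_cast iron = ln(0.0246/0.0217)/(2πk) = 0.1254/(2π·49.6) = 4.025×10^-4 m·K/W
  R'_vermiculite board = ln(0.0430/0.0246)/(2πk) = 0.5585/(2π·0.0640) = 1.389 m·K/W
  R'_conv,out = 1/(2πr h) = 1/(2π·0.0430·16.0) = 0.2313 m·K/W
ΣR = 4.025×10^-4 + 1.389 + 0.2313 = 1.621 m·K/W
Q' = ΔT/ΣR = (255 °C − 29.5 °C)/1.621 = 139 W/m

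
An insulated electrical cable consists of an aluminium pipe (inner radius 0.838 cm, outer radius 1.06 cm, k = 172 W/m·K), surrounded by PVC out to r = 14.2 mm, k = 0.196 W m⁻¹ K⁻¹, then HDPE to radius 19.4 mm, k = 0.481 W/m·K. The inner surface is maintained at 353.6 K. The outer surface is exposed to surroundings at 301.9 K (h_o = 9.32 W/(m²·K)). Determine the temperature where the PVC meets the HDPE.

Resistance network (inner→outer):
  R'_aluminium = ln(0.0106/0.00838)/(2πk) = 0.2350/(2π·172) = 2.175×10^-4 m·K/W
  R'_PVC = ln(0.0142/0.0106)/(2πk) = 0.2924/(2π·0.196) = 0.2374 m·K/W
  R'_HDPE = ln(0.0194/0.0142)/(2πk) = 0.3120/(2π·0.481) = 0.1032 m·K/W
  R'_conv,out = 1/(2πr h) = 1/(2π·0.0194·9.32) = 0.8802 m·K/W
ΣR = 2.175×10^-4 + 0.2374 + 0.1032 + 0.8802 = 1.221 m·K/W
Q' = ΔT/ΣR = (353.6 K − 301.9 K)/1.221 = 42.34 W/m
From the inner boundary to the PVC/HDPE interface, ΣR_partial = 0.2376 m·K/W.
T_interface = T_in − Q'·ΣR_partial = 353.6 K − (42.34)(0.2376) = 343.5 K

T = 343.5 K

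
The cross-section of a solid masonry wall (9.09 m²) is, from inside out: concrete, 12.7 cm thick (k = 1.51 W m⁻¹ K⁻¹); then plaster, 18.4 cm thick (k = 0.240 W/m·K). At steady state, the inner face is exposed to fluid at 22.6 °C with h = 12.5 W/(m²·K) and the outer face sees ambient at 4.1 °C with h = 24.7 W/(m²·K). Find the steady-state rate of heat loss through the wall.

Resistance network (inner→outer):
  R_conv,in = 1/(hA) = 1/(12.5·9.09) = 0.008801 K/W
  R_concrete = L/(kA) = 0.127/(1.51·9.09) = 0.009253 K/W
  R_plaster = L/(kA) = 0.184/(0.240·9.09) = 0.08434 K/W
  R_conv,out = 1/(hA) = 1/(24.7·9.09) = 0.004454 K/W
ΣR = 0.008801 + 0.009253 + 0.08434 + 0.004454 = 0.1068 K/W
Q = ΔT/ΣR = (22.6 °C − 4.1 °C)/0.1068 = 173 W

Q = 173 W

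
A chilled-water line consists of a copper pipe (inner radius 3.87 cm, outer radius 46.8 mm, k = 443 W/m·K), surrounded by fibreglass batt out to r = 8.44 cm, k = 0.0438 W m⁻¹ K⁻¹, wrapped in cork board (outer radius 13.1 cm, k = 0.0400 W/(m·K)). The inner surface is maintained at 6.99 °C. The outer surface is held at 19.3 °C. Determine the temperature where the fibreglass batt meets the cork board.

T = 13.8 °C

Treat each layer as a resistance in series:
  R'_copper = ln(0.0468/0.0387)/(2πk) = 0.1900/(2π·443) = 6.828×10^-5 m·K/W
  R'_fibreglass batt = ln(0.0844/0.0468)/(2πk) = 0.5897/(2π·0.0438) = 2.143 m·K/W
  R'_cork board = ln(0.131/0.0844)/(2πk) = 0.4396/(2π·0.0400) = 1.749 m·K/W
ΣR = 6.828×10^-5 + 2.143 + 1.749 = 3.892 m·K/W
Q' = ΔT/ΣR = (6.99 °C − 19.3 °C)/3.892 = -3.163 W/m
From the inner boundary to the fibreglass batt/cork board interface, ΣR_partial = 2.143 m·K/W.
T_interface = T_in − Q'·ΣR_partial = 6.99 °C − (-3.163)(2.143) = 13.8 °C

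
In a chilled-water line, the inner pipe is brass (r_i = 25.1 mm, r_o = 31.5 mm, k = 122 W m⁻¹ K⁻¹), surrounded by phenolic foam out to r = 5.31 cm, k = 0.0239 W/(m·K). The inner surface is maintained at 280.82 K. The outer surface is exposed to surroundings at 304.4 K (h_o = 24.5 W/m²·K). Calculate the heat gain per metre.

Q' = 6.55 W/m

Treat each layer as a resistance in series:
  R'_brass = ln(0.0315/0.0251)/(2πk) = 0.2271/(2π·122) = 2.963×10^-4 m·K/W
  R'_phenolic foam = ln(0.0531/0.0315)/(2πk) = 0.5222/(2π·0.0239) = 3.477 m·K/W
  R'_conv,out = 1/(2πr h) = 1/(2π·0.0531·24.5) = 0.1223 m·K/W
ΣR = 2.963×10^-4 + 3.477 + 0.1223 = 3.600 m·K/W
Q' = ΔT/ΣR = (280.82 K − 304.4 K)/3.600 = -6.55 W/m
(Negative Q' ⇒ heat flows inward; heat gain = 6.55 W/m.)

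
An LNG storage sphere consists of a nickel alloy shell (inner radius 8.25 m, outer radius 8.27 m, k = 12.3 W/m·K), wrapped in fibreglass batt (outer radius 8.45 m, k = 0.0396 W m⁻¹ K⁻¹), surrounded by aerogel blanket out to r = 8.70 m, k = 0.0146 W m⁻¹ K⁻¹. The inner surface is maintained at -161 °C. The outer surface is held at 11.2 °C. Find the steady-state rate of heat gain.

Treat each layer as a resistance in series:
  R_nickel alloy = (1/8.25 − 1/8.27)/(4πk) = 2.931×10^-4/(4π·12.3) = 1.897×10^-6 K/W
  R_fibreglass batt = (1/8.27 − 1/8.45)/(4πk) = 0.002576/(4π·0.0396) = 0.005176 K/W
  R_aerogel blanket = (1/8.45 − 1/8.70)/(4πk) = 0.003401/(4π·0.0146) = 0.01854 K/W
ΣR = 1.897×10^-6 + 0.005176 + 0.01854 = 0.02372 K/W
Q = ΔT/ΣR = (-161 °C − 11.2 °C)/0.02372 = -7260 W
(Negative Q ⇒ heat flows inward; heat gain = 7260 W.)

Q = 7260 W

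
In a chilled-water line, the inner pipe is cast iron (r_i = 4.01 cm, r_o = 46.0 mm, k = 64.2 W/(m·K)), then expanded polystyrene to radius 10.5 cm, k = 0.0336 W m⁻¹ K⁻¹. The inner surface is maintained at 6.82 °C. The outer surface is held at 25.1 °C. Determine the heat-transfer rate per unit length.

Resistance network (inner→outer):
  R'_cast iron = ln(0.0460/0.0401)/(2πk) = 0.1373/(2π·64.2) = 3.403×10^-4 m·K/W
  R'_expanded polystyrene = ln(0.105/0.0460)/(2πk) = 0.8253/(2π·0.0336) = 3.909 m·K/W
ΣR = 3.403×10^-4 + 3.909 = 3.909 m·K/W
Q' = ΔT/ΣR = (6.82 °C − 25.1 °C)/3.909 = -4.68 W/m
(Negative Q' ⇒ heat flows inward; heat gain = 4.68 W/m.)

Q' = 4.68 W/m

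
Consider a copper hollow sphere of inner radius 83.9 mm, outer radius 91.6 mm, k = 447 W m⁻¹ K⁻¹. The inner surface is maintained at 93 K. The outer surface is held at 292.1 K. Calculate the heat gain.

Q = 4πk·ΔT/(1/r₁ − 1/r₂) = 4π × 447 × 199.1 / (1/0.0839 − 1/0.0916) = 1.12×10^6 W

Q = 1120 kW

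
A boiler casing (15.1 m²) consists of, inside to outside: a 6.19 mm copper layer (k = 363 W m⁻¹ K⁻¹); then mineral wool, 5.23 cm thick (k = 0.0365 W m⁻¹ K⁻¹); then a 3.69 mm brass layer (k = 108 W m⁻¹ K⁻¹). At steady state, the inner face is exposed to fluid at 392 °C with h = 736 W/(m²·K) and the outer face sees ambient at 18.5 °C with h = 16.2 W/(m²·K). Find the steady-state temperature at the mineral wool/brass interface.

T = 33.9 °C

Treat each layer as a resistance in series:
  R_conv,in = 1/(hA) = 1/(736·15.1) = 8.998×10^-5 K/W
  R_copper = L/(kA) = 0.00619/(363·15.1) = 1.129×10^-6 K/W
  R_mineral wool = L/(kA) = 0.0523/(0.0365·15.1) = 0.09489 K/W
  R_brass = L/(kA) = 0.00369/(108·15.1) = 2.263×10^-6 K/W
  R_conv,out = 1/(hA) = 1/(16.2·15.1) = 0.004088 K/W
ΣR = 8.998×10^-5 + 1.129×10^-6 + 0.09489 + 2.263×10^-6 + 0.004088 = 0.09907 K/W
Q = ΔT/ΣR = (392 °C − 18.5 °C)/0.09907 = 3770 W
From the inner boundary to the mineral wool/brass interface, ΣR_partial = 0.09498 K/W.
T_interface = T_in − Q·ΣR_partial = 392 °C − (3770)(0.09498) = 33.9 °C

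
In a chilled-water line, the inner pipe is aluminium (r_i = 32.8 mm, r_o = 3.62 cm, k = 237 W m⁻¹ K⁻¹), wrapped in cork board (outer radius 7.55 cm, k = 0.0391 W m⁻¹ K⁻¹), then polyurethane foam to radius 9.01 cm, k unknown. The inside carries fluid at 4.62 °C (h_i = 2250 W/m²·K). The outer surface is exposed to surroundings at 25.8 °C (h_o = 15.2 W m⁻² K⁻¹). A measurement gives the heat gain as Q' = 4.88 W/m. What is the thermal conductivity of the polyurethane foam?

k = 0.0229 W/m·K

ΣR = ΔT/Q' = |4.62 − 25.8|/4.88 = 4.340 m·K/W
Known resistances:
  R'_conv,in = 1/(2πr h) = 1/(2π·0.0328·2250) = 0.002157 m·K/W
  R'_aluminium = ln(0.0362/0.0328)/(2πk) = 0.09863/(2π·237) = 6.623×10^-5 m·K/W
  R'_cork board = ln(0.0755/0.0362)/(2πk) = 0.7351/(2π·0.0391) = 2.992 m·K/W
  R'_conv,out = 1/(2πr h) = 1/(2π·0.0901·15.2) = 0.1162 m·K/W
R_polyurethane foam = ΣR − ΣR_known = 4.340 − 3.110 = 1.230 m·K/W
ln(r₂/r₁)/(2πk) = 1.230 ⇒ k = 0.1768/(2π·1.230) = 0.0229 W/m·K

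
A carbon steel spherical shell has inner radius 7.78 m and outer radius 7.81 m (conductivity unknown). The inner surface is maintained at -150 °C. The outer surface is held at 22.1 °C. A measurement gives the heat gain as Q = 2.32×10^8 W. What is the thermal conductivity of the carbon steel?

ΣR = ΔT/Q = |-150 − 22.1|/2.32×10^8 = 7.418×10^-7 K/W
(1/r₁−1/r₂)/(4πk) = 7.418×10^-7 ⇒ k = 4.937×10^-4/(4π·7.418×10^-7) = 53.0 W/m·K

k = 53.0 W/m·K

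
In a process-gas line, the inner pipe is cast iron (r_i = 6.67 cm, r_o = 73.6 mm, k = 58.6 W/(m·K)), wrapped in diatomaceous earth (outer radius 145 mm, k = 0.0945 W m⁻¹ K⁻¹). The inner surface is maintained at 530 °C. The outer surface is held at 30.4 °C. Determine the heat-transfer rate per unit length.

Treat each layer as a resistance in series:
  R'_cast iron = ln(0.0736/0.0667)/(2πk) = 0.09844/(2π·58.6) = 2.674×10^-4 m·K/W
  R'_diatomaceous earth = ln(0.145/0.0736)/(2πk) = 0.6781/(2π·0.0945) = 1.142 m·K/W
ΣR = 2.674×10^-4 + 1.142 = 1.142 m·K/W
Q' = ΔT/ΣR = (530 °C − 30.4 °C)/1.142 = 437 W/m

Q' = 437 W/m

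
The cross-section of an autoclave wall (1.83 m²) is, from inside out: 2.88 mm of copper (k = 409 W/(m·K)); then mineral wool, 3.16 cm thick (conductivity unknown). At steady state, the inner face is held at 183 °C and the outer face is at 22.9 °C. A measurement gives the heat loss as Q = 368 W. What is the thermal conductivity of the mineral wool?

k = 0.0397 W/m·K

ΣR = ΔT/Q = |183 − 22.9|/368 = 0.4351 K/W
Known resistances:
  R_copper = L/(kA) = 0.00288/(409·1.83) = 3.848×10^-6 K/W
R_mineral wool = ΣR − ΣR_known = 0.4351 − 3.848×10^-6 = 0.4351 K/W
L/(kA) = 0.4351 ⇒ k = 0.0316/(0.4351·1.83) = 0.0397 W/m·K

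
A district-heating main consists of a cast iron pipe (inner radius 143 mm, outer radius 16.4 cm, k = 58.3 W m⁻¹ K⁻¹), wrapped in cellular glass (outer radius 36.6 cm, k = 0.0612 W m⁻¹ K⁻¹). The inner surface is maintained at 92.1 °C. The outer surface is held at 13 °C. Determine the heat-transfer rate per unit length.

Q' = 37.9 W/m

Treat each layer as a resistance in series:
  R'_cast iron = ln(0.164/0.143)/(2πk) = 0.1370/(2π·58.3) = 3.741×10^-4 m·K/W
  R'_cellular glass = ln(0.366/0.164)/(2πk) = 0.8028/(2π·0.0612) = 2.088 m·K/W
ΣR = 3.741×10^-4 + 2.088 = 2.088 m·K/W
Q' = ΔT/ΣR = (92.1 °C − 13 °C)/2.088 = 37.9 W/m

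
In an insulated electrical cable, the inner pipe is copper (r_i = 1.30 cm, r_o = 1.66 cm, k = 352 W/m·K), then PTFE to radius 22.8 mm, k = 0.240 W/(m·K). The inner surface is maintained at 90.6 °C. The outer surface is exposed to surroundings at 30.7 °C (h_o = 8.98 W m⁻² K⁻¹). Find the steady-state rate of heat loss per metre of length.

Treat each layer as a resistance in series:
  R'_copper = ln(0.0166/0.0130)/(2πk) = 0.2445/(2π·352) = 1.105×10^-4 m·K/W
  R'_PTFE = ln(0.0228/0.0166)/(2πk) = 0.3174/(2π·0.240) = 0.2105 m·K/W
  R'_conv,out = 1/(2πr h) = 1/(2π·0.0228·8.98) = 0.7773 m·K/W
ΣR = 1.105×10^-4 + 0.2105 + 0.7773 = 0.9879 m·K/W
Q' = ΔT/ΣR = (90.6 °C − 30.7 °C)/0.9879 = 60.6 W/m

Q' = 60.6 W/m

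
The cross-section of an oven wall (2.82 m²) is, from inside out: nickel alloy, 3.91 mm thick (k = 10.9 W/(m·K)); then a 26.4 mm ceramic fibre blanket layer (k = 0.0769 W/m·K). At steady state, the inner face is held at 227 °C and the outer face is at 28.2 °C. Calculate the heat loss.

Resistance network (inner→outer):
  R_nickel alloy = L/(kA) = 0.00391/(10.9·2.82) = 1.272×10^-4 K/W
  R_ceramic fibre blanket = L/(kA) = 0.0264/(0.0769·2.82) = 0.1217 K/W
ΣR = 1.272×10^-4 + 0.1217 = 0.1218 K/W
Q = ΔT/ΣR = (227 °C − 28.2 °C)/0.1218 = 1630 W

Q = 1630 W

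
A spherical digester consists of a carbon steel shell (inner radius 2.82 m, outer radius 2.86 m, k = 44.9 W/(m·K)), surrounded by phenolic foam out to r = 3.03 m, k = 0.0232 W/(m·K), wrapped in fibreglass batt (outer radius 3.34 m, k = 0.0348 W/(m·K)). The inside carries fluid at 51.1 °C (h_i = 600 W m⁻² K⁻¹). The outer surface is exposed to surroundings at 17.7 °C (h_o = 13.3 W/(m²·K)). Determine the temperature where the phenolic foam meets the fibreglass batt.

T = 34.8 °C

Treat each layer as a resistance in series:
  R_conv,in = 1/(4πr²h) = 1/(4π·2.82²·600) = 1.668×10^-5 K/W
  R_carbon steel = (1/2.82 − 1/2.86)/(4πk) = 0.004960/(4π·44.9) = 8.790×10^-6 K/W
  R_phenolic foam = (1/2.86 − 1/3.03)/(4πk) = 0.01962/(4π·0.0232) = 0.06729 K/W
  R_fibreglass batt = (1/3.03 − 1/3.34)/(4πk) = 0.03063/(4π·0.0348) = 0.07005 K/W
  R_conv,out = 1/(4πr²h) = 1/(4π·3.34²·13.3) = 5.363×10^-4 K/W
ΣR = 1.668×10^-5 + 8.790×10^-6 + 0.06729 + 0.07005 + 5.363×10^-4 = 0.1379 K/W
Q = ΔT/ΣR = (51.1 °C − 17.7 °C)/0.1379 = 242.2 W
From the inner boundary to the phenolic foam/fibreglass batt interface, ΣR_partial = 0.06732 K/W.
T_interface = T_in − Q·ΣR_partial = 51.1 °C − (242.2)(0.06732) = 34.8 °C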